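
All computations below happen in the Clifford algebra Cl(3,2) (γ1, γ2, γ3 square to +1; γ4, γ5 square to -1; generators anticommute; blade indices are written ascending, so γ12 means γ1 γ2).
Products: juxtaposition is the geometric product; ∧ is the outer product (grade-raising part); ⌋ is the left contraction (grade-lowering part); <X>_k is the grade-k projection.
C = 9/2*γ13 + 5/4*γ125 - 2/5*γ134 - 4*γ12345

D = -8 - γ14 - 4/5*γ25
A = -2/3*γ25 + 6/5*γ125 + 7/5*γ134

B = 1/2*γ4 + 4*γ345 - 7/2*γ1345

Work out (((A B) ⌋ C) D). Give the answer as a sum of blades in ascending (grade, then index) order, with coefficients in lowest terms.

step 1: -49/10*γ5 - 7/10*γ13 + 28/5*γ15 + 103/15*γ234 + 1/3*γ245 - 107/15*γ1234 - 3/5*γ1245
step 2: 63/20 - 7*γ2 + 12/5*γ3 - 7/25*γ4 - 428/15*γ5 + 49/8*γ12 - 4/3*γ13 + 412/15*γ15 + 112/5*γ234 + 14/5*γ245 - 98/5*γ1234
step 3: -126/5 + 7/25*γ1 + 5912/75*γ2 - 96/5*γ3 + 112/25*γ4 + 3508/15*γ5 - 5323/75*γ12 + 32/3*γ13 - 63/20*γ14 - 6739/30*γ15 + 98/5*γ23 + 49/8*γ24 - 63/25*γ25 - 4/3*γ34 - 412/15*γ45 - 112/5*γ123 - 7*γ124 + 14/5*γ125 + 12/5*γ134 + 428/15*γ145 - 896/5*γ234 + 48/25*γ235 - 2828/125*γ245 - 448/25*γ345 + 784/5*γ1234 - 16/15*γ1235 + 392/25*γ1345
Answer: -126/5 + 7/25*γ1 + 5912/75*γ2 - 96/5*γ3 + 112/25*γ4 + 3508/15*γ5 - 5323/75*γ12 + 32/3*γ13 - 63/20*γ14 - 6739/30*γ15 + 98/5*γ23 + 49/8*γ24 - 63/25*γ25 - 4/3*γ34 - 412/15*γ45 - 112/5*γ123 - 7*γ124 + 14/5*γ125 + 12/5*γ134 + 428/15*γ145 - 896/5*γ234 + 48/25*γ235 - 2828/125*γ245 - 448/25*γ345 + 784/5*γ1234 - 16/15*γ1235 + 392/25*γ1345


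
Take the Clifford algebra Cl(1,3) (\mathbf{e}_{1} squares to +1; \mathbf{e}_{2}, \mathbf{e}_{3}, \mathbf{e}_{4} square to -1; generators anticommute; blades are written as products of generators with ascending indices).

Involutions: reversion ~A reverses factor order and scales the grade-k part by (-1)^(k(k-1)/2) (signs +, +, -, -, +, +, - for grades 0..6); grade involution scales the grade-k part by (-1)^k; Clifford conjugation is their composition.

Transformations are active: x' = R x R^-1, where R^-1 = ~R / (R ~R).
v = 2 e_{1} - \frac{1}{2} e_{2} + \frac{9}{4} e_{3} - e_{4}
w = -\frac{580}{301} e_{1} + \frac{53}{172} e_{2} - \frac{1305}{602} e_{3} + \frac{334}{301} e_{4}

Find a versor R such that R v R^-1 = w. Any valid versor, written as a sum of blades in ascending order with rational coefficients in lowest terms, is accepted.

Here q(v) = q(w) = -\frac{37}{16}; the classical choice R = v + w = \frac{22}{301} e_{1} - \frac{33}{172} e_{2} + \frac{99}{1204} e_{3} + \frac{33}{301} e_{4} then realises v -> w under the sandwich.
Answer: \frac{22}{301} e_{1} - \frac{33}{172} e_{2} + \frac{99}{1204} e_{3} + \frac{33}{301} e_{4}


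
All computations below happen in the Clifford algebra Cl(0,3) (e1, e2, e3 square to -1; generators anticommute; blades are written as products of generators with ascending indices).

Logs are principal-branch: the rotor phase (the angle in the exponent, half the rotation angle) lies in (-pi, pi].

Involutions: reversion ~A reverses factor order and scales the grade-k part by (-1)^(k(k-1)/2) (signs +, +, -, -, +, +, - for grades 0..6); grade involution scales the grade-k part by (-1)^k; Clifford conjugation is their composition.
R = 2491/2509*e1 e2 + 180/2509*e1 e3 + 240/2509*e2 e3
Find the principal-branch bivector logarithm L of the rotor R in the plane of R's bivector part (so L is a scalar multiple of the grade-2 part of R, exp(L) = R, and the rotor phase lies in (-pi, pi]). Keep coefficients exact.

The scalar part of R is 0, and that scalar determines the rotor phase on the principal branch; recovering the unit plane as bivector-part over sine of the phase gives L = phase * plane.
Concretely: cos(phase) = 0 gives phase = ±pi/2, and since phase/sin(phase) is even the sign is immaterial: L = (phase/sin(phase)) * <R>_2 = (pi/2) * <R>_2.
Answer: 2491*pi/5018*e1 e2 + 90*pi/2509*e1 e3 + 120*pi/2509*e2 e3


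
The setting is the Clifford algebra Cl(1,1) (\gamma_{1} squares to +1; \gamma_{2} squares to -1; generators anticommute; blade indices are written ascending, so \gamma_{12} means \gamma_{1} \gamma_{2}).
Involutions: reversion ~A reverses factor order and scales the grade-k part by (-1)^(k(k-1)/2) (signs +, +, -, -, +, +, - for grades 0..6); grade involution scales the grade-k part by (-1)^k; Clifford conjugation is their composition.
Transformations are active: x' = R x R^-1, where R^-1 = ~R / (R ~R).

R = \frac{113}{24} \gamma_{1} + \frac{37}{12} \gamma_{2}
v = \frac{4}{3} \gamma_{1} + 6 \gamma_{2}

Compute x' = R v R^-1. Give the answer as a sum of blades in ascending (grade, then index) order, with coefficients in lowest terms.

~R = \frac{113}{24} \gamma_{1} + \frac{37}{12} \gamma_{2}, and R ~R = \frac{2431}{192}, so R^-1 = ~R / (\frac{2431}{192}).
R v = -\frac{110}{9} + \frac{869}{36} \gamma_{12}
Answer: -\frac{20732}{1989} \gamma_{1} - \frac{23774}{1989} \gamma_{2}


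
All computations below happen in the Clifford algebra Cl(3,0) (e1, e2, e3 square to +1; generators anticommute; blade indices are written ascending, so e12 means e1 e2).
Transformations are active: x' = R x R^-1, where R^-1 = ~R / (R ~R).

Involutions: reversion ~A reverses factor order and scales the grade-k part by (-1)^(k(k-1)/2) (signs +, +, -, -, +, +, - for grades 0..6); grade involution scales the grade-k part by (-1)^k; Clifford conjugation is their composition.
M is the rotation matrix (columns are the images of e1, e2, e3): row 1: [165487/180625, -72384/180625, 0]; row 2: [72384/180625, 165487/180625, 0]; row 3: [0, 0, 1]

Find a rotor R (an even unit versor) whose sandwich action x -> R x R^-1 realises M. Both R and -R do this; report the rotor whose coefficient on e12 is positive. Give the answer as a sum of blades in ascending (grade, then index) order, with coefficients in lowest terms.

Method: write R = a + b12*e12 + b13*e13 + b23*e23 with a^2 + b12^2 + b13^2 + b23^2 = 1 (so R^-1 = ~R). Expanding the columns R e_j ~R gives tr M = 4a^2 - 1 and, from the antisymmetric part, M21 - M12 = -4a*b12, M13 - M31 = 4a*b13, M32 - M23 = -4a*b23.
Here tr M = 511599/180625, so a^2 = (1 + tr M)/4 = 173056/180625 and a = ±416/425. Taking a = 416/425: M21 - M12 = 144768/180625, M13 - M31 = 0, M32 - M23 = 0, giving b12 = -87/425, b13 = 0, b23 = 0, i.e. R = 416/425 - 87/425*e12.
Its e12 coefficient is negative, so report the other preimage -R.
Answer: -416/425 + 87/425*e12. Why the constraint matters: R and -R act identically through the sandwich — M has trace 511599/180625 either way — so only the sign condition on e12 picks one of the two preimages.


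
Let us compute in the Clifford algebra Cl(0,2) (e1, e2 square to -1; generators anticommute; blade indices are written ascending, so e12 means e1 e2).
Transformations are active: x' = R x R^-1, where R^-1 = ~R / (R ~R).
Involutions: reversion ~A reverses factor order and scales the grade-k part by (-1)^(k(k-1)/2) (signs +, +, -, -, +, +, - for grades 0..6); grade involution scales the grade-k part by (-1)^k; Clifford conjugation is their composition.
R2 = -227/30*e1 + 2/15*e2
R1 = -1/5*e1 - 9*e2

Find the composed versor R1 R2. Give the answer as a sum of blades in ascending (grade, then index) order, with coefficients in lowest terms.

Distribute over the terms of R1 (each basis-blade product reordered to ascending indices, repeated generators contracted through their squares):
(-1/5*e1) R2 = -227/150 - 2/75*e12
(-9*e2) R2 = 6/5 - 681/10*e12
Summing the partial products and collecting blades:
Answer: -47/150 - 10219/150*e12


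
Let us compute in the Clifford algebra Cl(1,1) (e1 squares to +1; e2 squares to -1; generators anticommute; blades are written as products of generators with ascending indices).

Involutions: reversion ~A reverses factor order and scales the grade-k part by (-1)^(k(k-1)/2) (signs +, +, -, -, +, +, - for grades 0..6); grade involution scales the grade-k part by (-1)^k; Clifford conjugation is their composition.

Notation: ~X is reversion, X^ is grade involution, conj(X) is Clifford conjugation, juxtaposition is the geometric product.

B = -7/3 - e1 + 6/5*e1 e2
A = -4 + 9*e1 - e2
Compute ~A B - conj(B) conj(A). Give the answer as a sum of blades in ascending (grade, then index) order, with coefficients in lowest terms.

first term: 1/3 - 91/5*e1 + 197/15*e2 - 29/5*e1 e2
second term: 1/3 + 91/5*e1 - 197/15*e2 + 29/5*e1 e2
Answer: -182/5*e1 + 394/15*e2 - 58/5*e1 e2


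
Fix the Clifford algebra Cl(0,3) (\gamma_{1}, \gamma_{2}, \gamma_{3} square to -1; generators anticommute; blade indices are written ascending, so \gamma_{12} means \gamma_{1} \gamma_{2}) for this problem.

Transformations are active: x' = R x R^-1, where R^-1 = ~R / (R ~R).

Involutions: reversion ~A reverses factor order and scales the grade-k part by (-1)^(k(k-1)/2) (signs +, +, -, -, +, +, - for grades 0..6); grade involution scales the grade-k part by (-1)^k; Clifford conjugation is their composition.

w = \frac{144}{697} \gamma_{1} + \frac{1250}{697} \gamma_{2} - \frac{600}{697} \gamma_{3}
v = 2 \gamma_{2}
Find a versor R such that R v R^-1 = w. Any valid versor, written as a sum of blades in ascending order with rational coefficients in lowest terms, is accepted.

Key observation: q(v) = q(w) = -4 (sandwiches preserve the norm), so R = v + w = \frac{144}{697} \gamma_{1} + \frac{2644}{697} \gamma_{2} - \frac{600}{697} \gamma_{3} works whenever it is invertible — the component of v along it is kept and (v - w)/2 reverses, sending v to w.
Answer: \frac{144}{697} \gamma_{1} + \frac{2644}{697} \gamma_{2} - \frac{600}{697} \gamma_{3}


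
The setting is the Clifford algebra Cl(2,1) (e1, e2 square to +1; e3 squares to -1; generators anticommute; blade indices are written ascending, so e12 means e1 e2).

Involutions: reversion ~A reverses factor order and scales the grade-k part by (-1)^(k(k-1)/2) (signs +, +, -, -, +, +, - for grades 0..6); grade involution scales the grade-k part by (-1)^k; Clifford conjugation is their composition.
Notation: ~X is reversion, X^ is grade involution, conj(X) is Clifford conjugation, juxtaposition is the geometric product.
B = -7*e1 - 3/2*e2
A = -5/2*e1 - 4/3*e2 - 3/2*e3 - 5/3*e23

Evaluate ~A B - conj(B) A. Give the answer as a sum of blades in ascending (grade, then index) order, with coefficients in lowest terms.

first term: 39/2 + 5/2*e3 - 67/12*e12 - 21/2*e13 - 9/4*e23 - 35/3*e123
second term: -39/2 - 5/2*e3 - 67/12*e12 - 21/2*e13 - 9/4*e23 - 35/3*e123
Answer: 39 + 5*e3


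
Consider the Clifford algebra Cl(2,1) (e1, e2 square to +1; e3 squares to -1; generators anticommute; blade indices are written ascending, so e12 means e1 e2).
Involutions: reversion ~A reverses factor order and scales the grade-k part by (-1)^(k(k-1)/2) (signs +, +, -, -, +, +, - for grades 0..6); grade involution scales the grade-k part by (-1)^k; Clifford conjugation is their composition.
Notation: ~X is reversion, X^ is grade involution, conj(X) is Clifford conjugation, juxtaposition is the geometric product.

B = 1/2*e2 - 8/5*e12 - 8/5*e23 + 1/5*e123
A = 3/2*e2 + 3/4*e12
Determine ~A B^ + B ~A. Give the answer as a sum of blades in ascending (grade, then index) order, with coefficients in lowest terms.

first term: -39/20 + 111/40*e1 - 51/20*e3 + 3/2*e13
second term: -9/20 - 81/40*e1 + 51/20*e3 - 3/2*e13
Answer: -12/5 + 3/4*e1


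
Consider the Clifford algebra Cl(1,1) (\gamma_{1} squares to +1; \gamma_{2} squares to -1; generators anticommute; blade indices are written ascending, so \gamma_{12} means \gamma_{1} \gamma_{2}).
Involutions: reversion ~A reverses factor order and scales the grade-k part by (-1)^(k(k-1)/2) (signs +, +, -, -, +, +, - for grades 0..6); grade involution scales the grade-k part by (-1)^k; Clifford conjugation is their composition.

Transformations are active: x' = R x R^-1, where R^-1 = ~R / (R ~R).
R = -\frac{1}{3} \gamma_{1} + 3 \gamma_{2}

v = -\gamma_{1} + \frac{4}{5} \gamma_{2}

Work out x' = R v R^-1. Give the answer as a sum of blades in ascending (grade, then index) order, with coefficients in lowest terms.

~R = -\frac{1}{3} \gamma_{1} + 3 \gamma_{2}, and R ~R = -\frac{80}{9}, so R^-1 = ~R / (-\frac{80}{9}).
R v = -\frac{31}{15} + \frac{41}{15} \gamma_{12}
Answer: \frac{169}{200} \gamma_{1} + \frac{119}{200} \gamma_{2}


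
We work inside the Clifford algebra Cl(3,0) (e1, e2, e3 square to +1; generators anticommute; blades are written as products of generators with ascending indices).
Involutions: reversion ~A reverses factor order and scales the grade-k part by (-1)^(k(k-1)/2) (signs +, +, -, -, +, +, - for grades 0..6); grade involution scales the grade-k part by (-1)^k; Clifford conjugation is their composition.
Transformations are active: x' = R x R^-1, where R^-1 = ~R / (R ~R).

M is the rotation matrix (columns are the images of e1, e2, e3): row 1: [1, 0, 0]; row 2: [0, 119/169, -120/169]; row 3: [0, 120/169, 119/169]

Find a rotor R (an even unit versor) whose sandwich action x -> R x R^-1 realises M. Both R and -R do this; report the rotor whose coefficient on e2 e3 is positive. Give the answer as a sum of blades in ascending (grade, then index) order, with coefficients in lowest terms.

Method: write R = a + b12*e1 e2 + b13*e1 e3 + b23*e2 e3 with a^2 + b12^2 + b13^2 + b23^2 = 1 (so R^-1 = ~R). Expanding the columns R e_j ~R gives tr M = 4a^2 - 1 and, from the antisymmetric part, M21 - M12 = -4a*b12, M13 - M31 = 4a*b13, M32 - M23 = -4a*b23.
Here tr M = 407/169, so a^2 = (1 + tr M)/4 = 144/169 and a = ±12/13. Taking a = 12/13: M21 - M12 = 0, M13 - M31 = 0, M32 - M23 = 240/169, giving b12 = 0, b13 = 0, b23 = -5/13, i.e. R = 12/13 - 5/13*e2 e3.
Its e2 e3 coefficient is negative, so report the other preimage -R.
Answer: -12/13 + 5/13*e2 e3. Recall the cover is two-to-one: with M of trace 407/169, both preimages act alike, and the stated e2 e3 sign chooses the sheet.


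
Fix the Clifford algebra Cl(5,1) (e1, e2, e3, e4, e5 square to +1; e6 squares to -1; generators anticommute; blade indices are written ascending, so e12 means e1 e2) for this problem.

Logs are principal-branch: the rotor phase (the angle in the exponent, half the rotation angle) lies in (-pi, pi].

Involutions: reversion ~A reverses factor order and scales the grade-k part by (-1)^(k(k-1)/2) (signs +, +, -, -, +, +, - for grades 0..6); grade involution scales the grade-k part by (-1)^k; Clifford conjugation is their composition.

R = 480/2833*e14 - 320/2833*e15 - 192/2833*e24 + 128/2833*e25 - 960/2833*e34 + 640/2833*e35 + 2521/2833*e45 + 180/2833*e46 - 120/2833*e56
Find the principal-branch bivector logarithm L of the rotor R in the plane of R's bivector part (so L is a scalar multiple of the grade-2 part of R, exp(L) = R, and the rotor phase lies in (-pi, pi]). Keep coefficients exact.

The scalar part of R is 0, so the principal-branch rotor phase is pinned; divide the bivector part by its sine to get the unit plane — L is the phase times that plane.
Concretely: cos(phase) = 0 gives phase = ±pi/2, and since phase/sin(phase) is even the sign is immaterial: L = (phase/sin(phase)) * <R>_2 = (pi/2) * <R>_2.
Answer: 240*pi/2833*e14 - 160*pi/2833*e15 - 96*pi/2833*e24 + 64*pi/2833*e25 - 480*pi/2833*e34 + 320*pi/2833*e35 + 2521*pi/5666*e45 + 90*pi/2833*e46 - 60*pi/2833*e56


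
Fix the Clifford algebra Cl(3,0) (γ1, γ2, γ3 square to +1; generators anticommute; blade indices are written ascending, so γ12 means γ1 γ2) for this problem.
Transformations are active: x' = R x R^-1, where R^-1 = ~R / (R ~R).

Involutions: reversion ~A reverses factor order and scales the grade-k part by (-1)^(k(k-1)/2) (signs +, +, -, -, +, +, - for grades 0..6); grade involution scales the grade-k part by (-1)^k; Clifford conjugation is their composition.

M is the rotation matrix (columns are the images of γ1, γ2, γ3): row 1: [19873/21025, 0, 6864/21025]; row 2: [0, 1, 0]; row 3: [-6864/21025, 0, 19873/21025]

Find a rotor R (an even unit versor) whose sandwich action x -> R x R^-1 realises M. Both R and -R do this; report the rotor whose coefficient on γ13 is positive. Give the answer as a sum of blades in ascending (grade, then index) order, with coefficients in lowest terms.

Method: write R = a + b12*γ12 + b13*γ13 + b23*γ23 with a^2 + b12^2 + b13^2 + b23^2 = 1 (so R^-1 = ~R). Expanding the columns R e_j ~R gives tr M = 4a^2 - 1 and, from the antisymmetric part, M21 - M12 = -4a*b12, M13 - M31 = 4a*b13, M32 - M23 = -4a*b23.
Here tr M = 60771/21025, so a^2 = (1 + tr M)/4 = 20449/21025 and a = ±143/145. Taking a = 143/145: M21 - M12 = 0, M13 - M31 = 13728/21025, M32 - M23 = 0, giving b12 = 0, b13 = 24/145, b23 = 0, i.e. R = 143/145 + 24/145*γ13.
Its γ13 coefficient is already positive.
Answer: 143/145 + 24/145*γ13. Recall the cover is two-to-one: with M of trace 60771/21025, both preimages act alike, and the stated γ13 sign chooses the sheet.


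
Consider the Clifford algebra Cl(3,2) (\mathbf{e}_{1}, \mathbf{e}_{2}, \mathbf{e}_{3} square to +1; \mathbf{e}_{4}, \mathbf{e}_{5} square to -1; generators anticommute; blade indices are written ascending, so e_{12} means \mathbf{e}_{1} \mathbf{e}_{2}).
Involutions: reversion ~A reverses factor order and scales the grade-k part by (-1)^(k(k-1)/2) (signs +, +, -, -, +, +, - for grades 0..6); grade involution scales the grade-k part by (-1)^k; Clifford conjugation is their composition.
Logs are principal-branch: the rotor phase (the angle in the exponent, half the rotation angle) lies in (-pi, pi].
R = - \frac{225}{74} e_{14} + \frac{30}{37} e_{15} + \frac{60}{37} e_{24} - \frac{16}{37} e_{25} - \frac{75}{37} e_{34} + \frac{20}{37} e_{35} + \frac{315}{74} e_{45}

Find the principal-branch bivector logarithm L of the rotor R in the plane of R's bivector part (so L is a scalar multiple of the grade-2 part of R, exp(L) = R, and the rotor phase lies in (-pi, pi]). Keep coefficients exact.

The scalar part of R is 0, and that scalar determines the rotor phase on the principal branch; recovering the unit plane as bivector-part over sine of the phase gives L = phase * plane.
Concretely: cos(phase) = 0 gives phase = ±\frac{\pi}{2}, and since phase/sin(phase) is even the sign is immaterial: L = (phase/sin(phase)) * <R>_2 = (\frac{\pi}{2}) * <R>_2.
Answer: - \frac{225 \pi}{148} e_{14} + \frac{15 \pi}{37} e_{15} + \frac{30 \pi}{37} e_{24} - \frac{8 \pi}{37} e_{25} - \frac{75 \pi}{74} e_{34} + \frac{10 \pi}{37} e_{35} + \frac{315 \pi}{148} e_{45}


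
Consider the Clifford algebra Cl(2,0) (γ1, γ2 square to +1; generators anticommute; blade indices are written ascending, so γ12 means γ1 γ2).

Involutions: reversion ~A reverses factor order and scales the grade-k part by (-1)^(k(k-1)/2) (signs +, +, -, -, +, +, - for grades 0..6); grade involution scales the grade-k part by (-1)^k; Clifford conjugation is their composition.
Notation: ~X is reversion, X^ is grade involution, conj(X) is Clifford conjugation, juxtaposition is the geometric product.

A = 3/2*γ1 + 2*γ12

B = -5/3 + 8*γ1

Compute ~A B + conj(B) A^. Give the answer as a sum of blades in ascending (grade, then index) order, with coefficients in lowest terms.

first term: 12 - 5/2*γ1 + 16*γ2 + 10/3*γ12
second term: 12 + 5/2*γ1 - 16*γ2 - 10/3*γ12
Answer: 24


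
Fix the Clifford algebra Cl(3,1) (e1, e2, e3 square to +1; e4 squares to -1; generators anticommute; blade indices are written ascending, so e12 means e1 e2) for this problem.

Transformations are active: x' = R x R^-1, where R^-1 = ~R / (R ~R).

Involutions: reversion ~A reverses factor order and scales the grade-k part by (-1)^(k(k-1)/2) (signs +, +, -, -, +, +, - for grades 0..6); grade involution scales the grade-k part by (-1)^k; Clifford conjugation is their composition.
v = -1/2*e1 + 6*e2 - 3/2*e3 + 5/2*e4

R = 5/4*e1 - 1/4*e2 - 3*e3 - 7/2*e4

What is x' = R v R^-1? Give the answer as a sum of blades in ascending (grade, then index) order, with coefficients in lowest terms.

~R = 5/4*e1 - 1/4*e2 - 3*e3 - 7/2*e4, and R ~R = -13/8, so R^-1 = ~R / (-13/8).
R v = 89/8 + 59/8*e12 - 27/8*e13 + 11/8*e14 + 147/8*e23 + 163/8*e24 - 51/4*e34
Answer: -216/13*e1 - 67/26*e2 + 1107/26*e3 + 1181/26*e4


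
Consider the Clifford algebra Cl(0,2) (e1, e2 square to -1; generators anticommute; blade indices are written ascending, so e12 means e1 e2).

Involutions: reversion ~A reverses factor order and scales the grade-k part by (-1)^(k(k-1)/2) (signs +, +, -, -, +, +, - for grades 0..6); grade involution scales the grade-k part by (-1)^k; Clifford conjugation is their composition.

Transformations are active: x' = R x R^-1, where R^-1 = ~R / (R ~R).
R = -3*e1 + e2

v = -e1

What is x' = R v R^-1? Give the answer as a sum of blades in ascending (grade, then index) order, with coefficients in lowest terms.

~R = -3*e1 + e2, and R ~R = -10, so R^-1 = ~R / (-10).
R v = -3 + e12
Answer: -4/5*e1 + 3/5*e2


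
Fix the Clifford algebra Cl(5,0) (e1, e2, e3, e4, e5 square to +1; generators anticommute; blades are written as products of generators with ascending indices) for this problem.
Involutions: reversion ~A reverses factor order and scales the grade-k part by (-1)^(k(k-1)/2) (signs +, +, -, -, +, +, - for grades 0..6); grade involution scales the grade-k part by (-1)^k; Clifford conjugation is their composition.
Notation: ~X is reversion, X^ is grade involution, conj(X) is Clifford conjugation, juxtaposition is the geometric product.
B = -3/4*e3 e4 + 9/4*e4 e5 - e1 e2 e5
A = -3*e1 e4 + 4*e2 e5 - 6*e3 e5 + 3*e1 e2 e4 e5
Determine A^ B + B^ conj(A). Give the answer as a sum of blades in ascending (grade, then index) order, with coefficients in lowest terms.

first term: 4*e1 + 3*e4 - 27/4*e1 e2 - 9/4*e1 e3 - 27/4*e1 e5 - 9*e2 e4 + 27/2*e3 e4 + 9/2*e4 e5 + 6*e1 e2 e3 + 3*e2 e4 e5 + 9/4*e1 e2 e3 e5 - 3*e2 e3 e4 e5
second term: 4*e1 + 3*e4 - 27/4*e1 e2 - 9/4*e1 e3 - 27/4*e1 e5 - 9*e2 e4 + 27/2*e3 e4 + 9/2*e4 e5 - 6*e1 e2 e3 - 3*e2 e4 e5 - 9/4*e1 e2 e3 e5 + 3*e2 e3 e4 e5
Answer: 8*e1 + 6*e4 - 27/2*e1 e2 - 9/2*e1 e3 - 27/2*e1 e5 - 18*e2 e4 + 27*e3 e4 + 9*e4 e5


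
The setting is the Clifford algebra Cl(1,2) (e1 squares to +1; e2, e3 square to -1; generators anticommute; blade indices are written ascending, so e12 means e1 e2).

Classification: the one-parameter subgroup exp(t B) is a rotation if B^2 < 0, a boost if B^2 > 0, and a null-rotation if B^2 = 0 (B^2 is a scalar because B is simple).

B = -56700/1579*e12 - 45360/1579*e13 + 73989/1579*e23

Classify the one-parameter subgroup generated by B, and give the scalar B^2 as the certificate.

B^2 term by term: the squares give (-56700/1579)^2*(e12)^2 + (-45360/1579)^2*(e13)^2 + (73989/1579)^2*(e23)^2 = 3214890000/2493241*(+1) + 2057529600/2493241*(+1) + 5474372121/2493241*(-1) = -81 (each basis 2-blade squares to minus the product of its generators' squares); cross terms between blades sharing an index anticommute and cancel. So B^2 = -81.
Answer: rotation, certificate B^2 = -81. Key observation: B^2 = -81 is a conjugation invariant, so its sign decides the class regardless of the surface form of B.


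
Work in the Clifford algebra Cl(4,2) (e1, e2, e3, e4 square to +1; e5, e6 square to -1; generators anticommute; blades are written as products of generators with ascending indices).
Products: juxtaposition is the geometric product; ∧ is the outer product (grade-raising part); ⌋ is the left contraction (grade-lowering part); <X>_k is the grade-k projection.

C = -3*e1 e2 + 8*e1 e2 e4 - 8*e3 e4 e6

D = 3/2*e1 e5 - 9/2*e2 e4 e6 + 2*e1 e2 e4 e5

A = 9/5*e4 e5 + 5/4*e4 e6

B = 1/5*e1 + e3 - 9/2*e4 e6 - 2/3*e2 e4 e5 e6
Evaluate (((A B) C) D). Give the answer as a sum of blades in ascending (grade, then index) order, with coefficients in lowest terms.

step 1: -45/8 + 5/6*e2 e5 - 6/5*e2 e6 + 81/10*e5 e6 + 9/25*e1 e4 e5 + 1/4*e1 e4 e6 + 9/5*e3 e4 e5 + 5/4*e3 e4 e6
step 2: -10 + 135/8*e1 e2 - 2*e1 e3 + 5/2*e1 e5 - 18/5*e1 e6 - 72/25*e2 e5 - 2*e2 e6 + 72/5*e5 e6 - 45*e1 e2 e4 + 20/3*e1 e4 e5 - 48/5*e1 e4 e6 - 48/5*e2 e3 e4 - 27/25*e2 e4 e5 - 3/4*e2 e4 e6 + 324/5*e3 e4 e5 + 45*e3 e4 e6 - 72/5*e1 e2 e3 e5 - 10*e1 e2 e3 e6 - 243/10*e1 e2 e5 e6 + 72/25*e1 e3 e5 e6 - 27/5*e1 e2 e3 e4 e5 - 15/4*e1 e2 e3 e4 e6 + 324/5*e1 e2 e4 e5 e6 - 20/3*e2 e3 e4 e5 e6
step 3: 57/8 + 54/25*e1 + 40/3*e2 + 54/5*e3 - 19*e4 + 90*e5 - 648/5*e6 + 1188/25*e1 e2 - 135/8*e1 e3 + 144/25*e1 e4 - 1533/5*e1 e5 - 1809/10*e1 e6 + 1809/10*e2 e3 + 5*e2 e4 - 405/16*e2 e5 + 729/20*e2 e6 + 144/5*e3 e4 - 27*e3 e5 + 972/25*e3 e6 - 135/4*e4 e5 + 243/5*e4 e6 - 513/50*e5 e6 + 648/5*e1 e2 e3 - 891/50*e1 e2 e4 + 711/5*e1 e3 e4 + 96/5*e1 e3 e5 + 40/3*e1 e3 e6 - 2187/20*e1 e4 e5 - 1215/16*e1 e4 e6 + 3/2*e1 e5 e6 + 81/10*e2 e3 e4 - 27/10*e2 e4 e5 + 711/5*e2 e4 e6 - 96/5*e2 e5 e6 + 15/2*e3 e5 e6 + 684/25*e4 e5 e6 - 20*e1 e2 e4 e5 + 144/5*e1 e2 e4 e6 + 33*e1 e2 e5 e6 + 243/10*e1 e3 e5 e6 + 4*e1 e4 e5 e6 - 4*e2 e3 e4 e5 + 144/25*e2 e3 e4 e6 - 1533/5*e2 e3 e5 e6 - 36/5*e2 e4 e5 e6 + 20*e3 e4 e5 e6 + 36/25*e1 e2 e3 e4 e5 + e1 e2 e3 e4 e6 + 90*e1 e2 e3 e5 e6 - 99/8*e1 e2 e4 e5 e6 + 27/10*e1 e3 e4 e5 e6 + 45/8*e2 e3 e4 e5 e6
Answer: 57/8 + 54/25*e1 + 40/3*e2 + 54/5*e3 - 19*e4 + 90*e5 - 648/5*e6 + 1188/25*e1 e2 - 135/8*e1 e3 + 144/25*e1 e4 - 1533/5*e1 e5 - 1809/10*e1 e6 + 1809/10*e2 e3 + 5*e2 e4 - 405/16*e2 e5 + 729/20*e2 e6 + 144/5*e3 e4 - 27*e3 e5 + 972/25*e3 e6 - 135/4*e4 e5 + 243/5*e4 e6 - 513/50*e5 e6 + 648/5*e1 e2 e3 - 891/50*e1 e2 e4 + 711/5*e1 e3 e4 + 96/5*e1 e3 e5 + 40/3*e1 e3 e6 - 2187/20*e1 e4 e5 - 1215/16*e1 e4 e6 + 3/2*e1 e5 e6 + 81/10*e2 e3 e4 - 27/10*e2 e4 e5 + 711/5*e2 e4 e6 - 96/5*e2 e5 e6 + 15/2*e3 e5 e6 + 684/25*e4 e5 e6 - 20*e1 e2 e4 e5 + 144/5*e1 e2 e4 e6 + 33*e1 e2 e5 e6 + 243/10*e1 e3 e5 e6 + 4*e1 e4 e5 e6 - 4*e2 e3 e4 e5 + 144/25*e2 e3 e4 e6 - 1533/5*e2 e3 e5 e6 - 36/5*e2 e4 e5 e6 + 20*e3 e4 e5 e6 + 36/25*e1 e2 e3 e4 e5 + e1 e2 e3 e4 e6 + 90*e1 e2 e3 e5 e6 - 99/8*e1 e2 e4 e5 e6 + 27/10*e1 e3 e4 e5 e6 + 45/8*e2 e3 e4 e5 e6


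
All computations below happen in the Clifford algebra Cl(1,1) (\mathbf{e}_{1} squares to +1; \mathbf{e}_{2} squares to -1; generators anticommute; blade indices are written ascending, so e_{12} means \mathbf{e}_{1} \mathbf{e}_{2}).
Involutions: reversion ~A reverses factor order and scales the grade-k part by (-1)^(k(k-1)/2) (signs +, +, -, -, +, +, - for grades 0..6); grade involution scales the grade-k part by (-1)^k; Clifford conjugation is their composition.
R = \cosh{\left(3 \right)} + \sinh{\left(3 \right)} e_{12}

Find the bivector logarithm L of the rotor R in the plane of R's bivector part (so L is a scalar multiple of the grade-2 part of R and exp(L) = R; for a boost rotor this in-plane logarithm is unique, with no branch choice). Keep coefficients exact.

The scalar part of R is \cosh{\left(3 \right)}, giving the rapidity magnitude (cosh is even); the bivector part supplies orientation, its quotient by sinh of the rapidity is the plane, and L = rapidity * plane — unique in that plane, since flipping both signs leaves L unchanged.
Concretely: cosh(rapidity) = \cosh{\left(3 \right)} gives rapidity = ±3, and since rapidity/sinh(rapidity) is even the sign is immaterial: L = (rapidity/sinh(rapidity)) * <R>_2 = (\frac{3}{\sinh{\left(3 \right)}}) * <R>_2.
Answer: 3 e_{12}


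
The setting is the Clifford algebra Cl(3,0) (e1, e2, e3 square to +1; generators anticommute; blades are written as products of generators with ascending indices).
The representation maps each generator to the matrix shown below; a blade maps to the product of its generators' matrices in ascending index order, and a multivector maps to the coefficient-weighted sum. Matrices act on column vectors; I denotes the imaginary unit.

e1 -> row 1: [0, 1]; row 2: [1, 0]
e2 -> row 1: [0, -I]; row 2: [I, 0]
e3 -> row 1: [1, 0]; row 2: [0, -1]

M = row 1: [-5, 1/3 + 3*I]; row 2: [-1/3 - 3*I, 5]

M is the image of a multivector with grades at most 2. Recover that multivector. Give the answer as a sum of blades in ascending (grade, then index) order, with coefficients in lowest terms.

Method: 1, rho(e1), rho(e2), rho(e3) form a trace-orthogonal basis of the 2x2 complex matrices (tr(X Y) = 2 if X = Y, else 0), so M = m0*1 + m1*rho(e1) + m2*rho(e2) + m3*rho(e3) with m0 = tr(M)/2 = 0, m1 = tr(M rho(e1))/2 = 0, m2 = tr(M rho(e2))/2 = -3 + I/3, m3 = tr(M rho(e3))/2 = -5.
Multiplying table entries, the bivector images are rho(e1 e2) = I*rho(e3), rho(e1 e3) = -I*rho(e2), rho(e2 e3) = I*rho(e1); with real blade coefficients the real parts of m0..m3 are the coefficients of 1, e1, e2, e3 and the imaginary parts give the bivectors (e2 e3: Im m1, e1 e3: -Im m2, e1 e2: Im m3).
Answer: -3*e2 - 5*e3 - 1/3*e1 e3


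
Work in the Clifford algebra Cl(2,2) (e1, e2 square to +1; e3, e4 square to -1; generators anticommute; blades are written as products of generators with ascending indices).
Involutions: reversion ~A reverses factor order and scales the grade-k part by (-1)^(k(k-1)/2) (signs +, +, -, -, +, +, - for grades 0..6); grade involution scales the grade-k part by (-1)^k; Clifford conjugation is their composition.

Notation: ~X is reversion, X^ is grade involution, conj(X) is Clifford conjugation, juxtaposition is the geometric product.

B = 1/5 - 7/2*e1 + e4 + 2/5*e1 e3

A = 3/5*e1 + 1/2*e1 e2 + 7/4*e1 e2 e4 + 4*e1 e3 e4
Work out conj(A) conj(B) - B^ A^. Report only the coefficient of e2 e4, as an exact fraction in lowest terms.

first term: -21/10 - 3/25*e1 + 7/4*e2 + 6/25*e3 - 8/5*e4 + 33/20*e1 e2 + 4*e1 e3 + 3/5*e1 e4 - 1/5*e2 e3 + 49/8*e2 e4 + 14*e3 e4 + 17/20*e1 e2 e4 + 4/5*e1 e3 e4 + 7/10*e2 e3 e4
second term: -21/10 - 3/25*e1 + 7/4*e2 + 6/25*e3 - 8/5*e4 - 33/20*e1 e2 - 4*e1 e3 - 3/5*e1 e4 + 1/5*e2 e3 - 49/8*e2 e4 - 14*e3 e4 - 17/20*e1 e2 e4 - 4/5*e1 e3 e4 - 7/10*e2 e3 e4
Answer: 49/4


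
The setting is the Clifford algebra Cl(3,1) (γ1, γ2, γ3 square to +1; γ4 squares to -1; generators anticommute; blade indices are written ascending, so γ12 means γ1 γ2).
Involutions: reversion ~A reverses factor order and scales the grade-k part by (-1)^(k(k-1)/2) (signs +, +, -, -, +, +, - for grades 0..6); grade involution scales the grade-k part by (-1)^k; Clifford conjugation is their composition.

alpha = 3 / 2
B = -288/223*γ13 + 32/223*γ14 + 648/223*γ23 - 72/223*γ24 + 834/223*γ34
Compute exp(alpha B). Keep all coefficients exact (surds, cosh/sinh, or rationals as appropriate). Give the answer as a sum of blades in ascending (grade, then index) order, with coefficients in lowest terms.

B^2 term by term: the squares give (-288/223)^2*(γ13)^2 + (32/223)^2*(γ14)^2 + (648/223)^2*(γ23)^2 + (-72/223)^2*(γ24)^2 + (834/223)^2*(γ34)^2 = 82944/49729*(-1) + 1024/49729*(+1) + 419904/49729*(-1) + 5184/49729*(+1) + 695556/49729*(+1) = 4 (each basis 2-blade squares to minus the product of its generators' squares); cross terms between blades sharing an index anticommute and cancel; the commuting (index-disjoint) pairs give grade-4 terms 2*c*c'*(blade product), which cancel blade by blade — γ1234: -41472/49729 + 41472/49729 = 0 — confirming B is simple. So B^2 = 4.
B^2 = 4 — the series telescopes hyperbolically here: l = 2, alpha*l = 3, so exp(alpha B) = cosh(3) + (sinh(3)/2)*B = cosh(3) + (sinh(3)/2)*B.
Answer: cosh(3) - 144*sinh(3)/223*γ13 + 16*sinh(3)/223*γ14 + 324*sinh(3)/223*γ23 - 36*sinh(3)/223*γ24 + 417*sinh(3)/223*γ34


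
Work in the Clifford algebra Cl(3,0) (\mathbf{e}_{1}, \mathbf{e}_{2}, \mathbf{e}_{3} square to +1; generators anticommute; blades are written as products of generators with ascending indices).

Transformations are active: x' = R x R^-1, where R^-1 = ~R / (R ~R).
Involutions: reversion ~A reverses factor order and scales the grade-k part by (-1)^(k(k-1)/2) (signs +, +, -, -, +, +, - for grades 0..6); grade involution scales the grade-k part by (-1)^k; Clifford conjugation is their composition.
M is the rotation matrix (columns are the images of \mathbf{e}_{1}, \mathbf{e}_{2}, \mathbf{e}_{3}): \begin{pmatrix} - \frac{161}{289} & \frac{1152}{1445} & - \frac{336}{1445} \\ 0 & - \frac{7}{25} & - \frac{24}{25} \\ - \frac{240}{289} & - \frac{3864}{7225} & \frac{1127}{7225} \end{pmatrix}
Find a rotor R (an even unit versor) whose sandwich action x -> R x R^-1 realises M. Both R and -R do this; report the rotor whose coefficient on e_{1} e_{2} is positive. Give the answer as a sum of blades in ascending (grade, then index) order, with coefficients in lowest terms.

Method: write R = a + b12*e_{1} e_{2} + b13*e_{1} e_{3} + b23*e_{2} e_{3} with a^2 + b12^2 + b13^2 + b23^2 = 1 (so R^-1 = ~R). Expanding the columns R e_j ~R gives tr M = 4a^2 - 1 and, from the antisymmetric part, M21 - M12 = -4a*b12, M13 - M31 = 4a*b13, M32 - M23 = -4a*b23.
Here tr M = -\frac{4921}{7225}, so a^2 = (1 + tr M)/4 = \frac{576}{7225} and a = ±\frac{24}{85}. Taking a = \frac{24}{85}: M21 - M12 = -\frac{1152}{1445}, M13 - M31 = \frac{864}{1445}, M32 - M23 = \frac{3072}{7225}, giving b12 = \frac{12}{17}, b13 = \frac{9}{17}, b23 = -\frac{32}{85}, i.e. R = \frac{24}{85} + \frac{12}{17} e_{1} e_{2} + \frac{9}{17} e_{1} e_{3} - \frac{32}{85} e_{2} e_{3}.
Its e_{1} e_{2} coefficient is already positive.
Answer: \frac{24}{85} + \frac{12}{17} e_{1} e_{2} + \frac{9}{17} e_{1} e_{3} - \frac{32}{85} e_{2} e_{3}. Key observation: the double cover Spin(3) -> SO(3) sends R and -R to the same matrix (trace -\frac{4921}{7225} here), so the stated sign of the e_{1} e_{2} coefficient is what selects one sheet.


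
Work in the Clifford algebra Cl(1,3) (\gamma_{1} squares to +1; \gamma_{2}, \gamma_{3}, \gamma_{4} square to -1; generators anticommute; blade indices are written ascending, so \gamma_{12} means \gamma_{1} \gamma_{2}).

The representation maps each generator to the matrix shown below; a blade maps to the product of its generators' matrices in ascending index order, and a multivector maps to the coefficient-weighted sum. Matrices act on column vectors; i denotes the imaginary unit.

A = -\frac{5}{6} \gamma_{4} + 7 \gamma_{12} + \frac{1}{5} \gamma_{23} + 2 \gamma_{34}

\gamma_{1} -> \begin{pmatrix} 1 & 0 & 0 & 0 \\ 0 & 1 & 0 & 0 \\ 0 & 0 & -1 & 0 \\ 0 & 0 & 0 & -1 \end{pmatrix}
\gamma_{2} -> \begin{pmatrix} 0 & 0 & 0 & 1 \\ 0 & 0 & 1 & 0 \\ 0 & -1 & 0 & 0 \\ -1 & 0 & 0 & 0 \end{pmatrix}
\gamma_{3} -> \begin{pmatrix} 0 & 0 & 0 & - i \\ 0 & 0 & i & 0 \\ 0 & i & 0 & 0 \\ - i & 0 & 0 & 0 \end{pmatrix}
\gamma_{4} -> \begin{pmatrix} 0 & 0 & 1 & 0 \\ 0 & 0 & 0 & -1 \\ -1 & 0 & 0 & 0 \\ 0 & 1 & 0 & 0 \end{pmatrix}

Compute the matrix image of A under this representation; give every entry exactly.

Bivector images (products of the table entries): rho(\gamma_{12}) = rho(\gamma_{1})rho(\gamma_{2}) = \begin{pmatrix} 0 & 0 & 0 & 1 \\ 0 & 0 & 1 & 0 \\ 0 & 1 & 0 & 0 \\ 1 & 0 & 0 & 0 \end{pmatrix}; rho(\gamma_{23}) = rho(\gamma_{2})rho(\gamma_{3}) = \begin{pmatrix} - i & 0 & 0 & 0 \\ 0 & i & 0 & 0 \\ 0 & 0 & - i & 0 \\ 0 & 0 & 0 & i \end{pmatrix}; rho(\gamma_{34}) = rho(\gamma_{3})rho(\gamma_{4}) = \begin{pmatrix} 0 & - i & 0 & 0 \\ - i & 0 & 0 & 0 \\ 0 & 0 & 0 & - i \\ 0 & 0 & - i & 0 \end{pmatrix}.
M = (-\frac{5}{6})*rho(\gamma_{4}) + (7)*rho(\gamma_{12}) + (\frac{1}{5})*rho(\gamma_{23}) + (2)*rho(\gamma_{34}), summed entrywise:
Answer: \begin{pmatrix} - \frac{i}{5} & - 2 i & - \frac{5}{6} & 7 \\ - 2 i & \frac{i}{5} & 7 & \frac{5}{6} \\ \frac{5}{6} & 7 & - \frac{i}{5} & - 2 i \\ 7 & - \frac{5}{6} & - 2 i & \frac{i}{5} \end{pmatrix}


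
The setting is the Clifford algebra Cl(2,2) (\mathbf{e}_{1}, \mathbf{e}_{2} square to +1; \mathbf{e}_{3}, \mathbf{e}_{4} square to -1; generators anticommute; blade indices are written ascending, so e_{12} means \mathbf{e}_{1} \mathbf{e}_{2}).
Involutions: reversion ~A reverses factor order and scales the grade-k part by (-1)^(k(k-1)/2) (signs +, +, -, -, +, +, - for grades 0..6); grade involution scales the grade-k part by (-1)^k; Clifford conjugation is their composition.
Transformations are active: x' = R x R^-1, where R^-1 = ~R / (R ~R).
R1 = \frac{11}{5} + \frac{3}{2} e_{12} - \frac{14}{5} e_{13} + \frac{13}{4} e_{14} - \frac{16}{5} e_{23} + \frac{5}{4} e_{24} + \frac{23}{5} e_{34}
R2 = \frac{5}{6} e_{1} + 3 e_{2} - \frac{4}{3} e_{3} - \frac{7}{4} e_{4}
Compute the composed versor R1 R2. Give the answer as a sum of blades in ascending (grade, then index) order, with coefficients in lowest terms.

Distribute over the terms of R2 (each basis-blade product reordered to ascending indices, repeated generators contracted through their squares):
R1 (\frac{5}{6} e_{1}) = \frac{11}{6} e_{1} - \frac{5}{4} e_{2} + \frac{7}{3} e_{3} - \frac{65}{24} e_{4} - \frac{8}{3} e_{123} + \frac{25}{24} e_{124} + \frac{23}{6} e_{134}
R1 (3 e_{2}) = \frac{9}{2} e_{1} + \frac{33}{5} e_{2} + \frac{48}{5} e_{3} - \frac{15}{4} e_{4} + \frac{42}{5} e_{123} - \frac{39}{4} e_{124} + \frac{69}{5} e_{234}
R1 (-\frac{4}{3} e_{3}) = -\frac{56}{15} e_{1} - \frac{64}{15} e_{2} - \frac{44}{15} e_{3} - \frac{92}{15} e_{4} - 2 e_{123} + \frac{13}{3} e_{134} + \frac{5}{3} e_{234}
R1 (-\frac{7}{4} e_{4}) = \frac{91}{16} e_{1} + \frac{35}{16} e_{2} + \frac{161}{20} e_{3} - \frac{77}{20} e_{4} - \frac{21}{8} e_{124} + \frac{49}{10} e_{134} + \frac{28}{5} e_{234}
Summing the partial products and collecting blades:
Answer: \frac{663}{80} e_{1} + \frac{157}{48} e_{2} + \frac{341}{20} e_{3} - \frac{1973}{120} e_{4} + \frac{56}{15} e_{123} - \frac{34}{3} e_{124} + \frac{196}{15} e_{134} + \frac{316}{15} e_{234}


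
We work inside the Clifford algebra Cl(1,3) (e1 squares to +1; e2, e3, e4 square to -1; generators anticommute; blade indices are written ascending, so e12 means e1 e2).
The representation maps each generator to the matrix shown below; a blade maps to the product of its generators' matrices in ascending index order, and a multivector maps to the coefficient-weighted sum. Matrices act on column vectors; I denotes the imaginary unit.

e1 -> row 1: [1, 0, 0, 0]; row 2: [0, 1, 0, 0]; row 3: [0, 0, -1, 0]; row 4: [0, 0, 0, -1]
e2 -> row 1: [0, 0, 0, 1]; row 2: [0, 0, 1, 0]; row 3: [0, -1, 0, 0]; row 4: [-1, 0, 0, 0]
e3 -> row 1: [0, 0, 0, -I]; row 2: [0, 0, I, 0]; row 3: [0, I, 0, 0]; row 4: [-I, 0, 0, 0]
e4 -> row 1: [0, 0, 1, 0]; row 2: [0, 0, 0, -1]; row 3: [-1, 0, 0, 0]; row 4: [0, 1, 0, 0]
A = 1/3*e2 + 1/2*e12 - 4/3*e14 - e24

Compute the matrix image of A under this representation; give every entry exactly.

Bivector images (products of the table entries): rho(e12) = rho(e1)rho(e2) = row 1: [0, 0, 0, 1]; row 2: [0, 0, 1, 0]; row 3: [0, 1, 0, 0]; row 4: [1, 0, 0, 0]; rho(e14) = rho(e1)rho(e4) = row 1: [0, 0, 1, 0]; row 2: [0, 0, 0, -1]; row 3: [1, 0, 0, 0]; row 4: [0, -1, 0, 0]; rho(e24) = rho(e2)rho(e4) = row 1: [0, 1, 0, 0]; row 2: [-1, 0, 0, 0]; row 3: [0, 0, 0, 1]; row 4: [0, 0, -1, 0].
M = (1/3)*rho(e2) + (1/2)*rho(e12) + (-4/3)*rho(e14) + (-1)*rho(e24), summed entrywise:
Answer: row 1: [0, -1, -4/3, 5/6]; row 2: [1, 0, 5/6, 4/3]; row 3: [-4/3, 1/6, 0, -1]; row 4: [1/6, 4/3, 1, 0]


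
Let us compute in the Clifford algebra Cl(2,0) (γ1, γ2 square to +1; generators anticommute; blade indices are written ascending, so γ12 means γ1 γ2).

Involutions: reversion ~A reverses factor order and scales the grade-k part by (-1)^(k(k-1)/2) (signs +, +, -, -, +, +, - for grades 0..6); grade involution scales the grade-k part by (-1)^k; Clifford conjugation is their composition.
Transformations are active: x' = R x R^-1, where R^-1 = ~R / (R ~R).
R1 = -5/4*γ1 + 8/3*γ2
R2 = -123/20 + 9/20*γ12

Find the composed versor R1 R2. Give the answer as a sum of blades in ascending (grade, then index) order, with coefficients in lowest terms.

Distribute over the terms of R1 (each basis-blade product reordered to ascending indices, repeated generators contracted through their squares):
(-5/4*γ1) R2 = 123/16*γ1 - 9/16*γ2
(8/3*γ2) R2 = -6/5*γ1 - 82/5*γ2
Summing the partial products and collecting blades:
Answer: 519/80*γ1 - 1357/80*γ2


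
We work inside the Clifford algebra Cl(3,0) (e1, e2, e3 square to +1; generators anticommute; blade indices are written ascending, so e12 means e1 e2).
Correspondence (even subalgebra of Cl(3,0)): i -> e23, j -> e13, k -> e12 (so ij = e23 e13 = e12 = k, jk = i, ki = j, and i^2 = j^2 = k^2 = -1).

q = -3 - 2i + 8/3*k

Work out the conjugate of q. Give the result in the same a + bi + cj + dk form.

In blades: q = -3 + 8/3*e12 - 2*e23.
Quaternion conjugation is reversion on the even subalgebra: the scalar is fixed and every grade-2 blade flips sign, giving -3 - 8/3*e12 + 2*e23; translating back:
Answer: -3 + 2i - 8/3*k


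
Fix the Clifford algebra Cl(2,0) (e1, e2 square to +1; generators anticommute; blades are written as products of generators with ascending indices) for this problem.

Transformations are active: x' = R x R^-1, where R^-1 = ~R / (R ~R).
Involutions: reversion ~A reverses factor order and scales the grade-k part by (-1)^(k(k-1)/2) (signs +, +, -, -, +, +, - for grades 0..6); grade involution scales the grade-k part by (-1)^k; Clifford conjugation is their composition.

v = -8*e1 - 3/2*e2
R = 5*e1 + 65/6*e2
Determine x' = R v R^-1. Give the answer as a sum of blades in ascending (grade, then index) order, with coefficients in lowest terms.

~R = 5*e1 + 65/6*e2, and R ~R = 5125/36, so R^-1 = ~R / (5125/36).
R v = -225/4 + 475/6*e1 e2
Answer: 166/41*e1 - 579/82*e2
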